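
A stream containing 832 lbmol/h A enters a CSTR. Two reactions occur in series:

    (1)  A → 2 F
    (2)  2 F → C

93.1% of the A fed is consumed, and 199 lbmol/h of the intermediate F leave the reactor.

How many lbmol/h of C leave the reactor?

Conversion of A: A consumed = 1ξ₁ = 0.931 × 832 → ξ₁ = 774.6 lbmol/h.
F balance: n_F = 0 + 2ξ₁ − 2ξ₂ = 199 → ξ₂ = (2·774.6 − 199)/2 = 675.1 lbmol/h.
Outlet amounts (n = n₀ + Σ ν·ξ):
  A: 832 − 1(774.6) = 57.41
  F: 0 + 2(774.6) − 2(675.1) = 199
  C: 0 + 1(675.1) = 675.1

675 lbmol/h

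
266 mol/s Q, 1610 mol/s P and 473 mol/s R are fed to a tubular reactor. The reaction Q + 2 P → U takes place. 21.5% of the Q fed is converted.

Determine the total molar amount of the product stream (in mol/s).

Q reacted = 0.215 × 266 = 57.19 mol/s; ν_Q = −1, so ξ = 57.19/1 = 57.19 mol/s.
Outlet amounts (n = n₀ + ν ξ):
  Q: 266 − 1(57.19) = 208.8
  P: 1610 − 2(57.19) = 1496
  U: 0 + 1(57.19) = 57.19
  R: 473 (inert)
Total out = 208.8 + 1496 + 57.19 + 473 = 2235 mol/s.

2230 mol/s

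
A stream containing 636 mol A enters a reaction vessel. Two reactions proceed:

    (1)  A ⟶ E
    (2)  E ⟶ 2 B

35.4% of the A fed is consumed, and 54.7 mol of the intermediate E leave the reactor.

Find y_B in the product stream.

Conversion of A: A consumed = 1ξ₁ = 0.354 × 636 → ξ₁ = 225.1 mol.
E balance: n_E = 0 + 1ξ₁ − 1ξ₂ = 54.7 → ξ₂ = (1·225.1 − 54.7)/1 = 170.4 mol.
Outlet amounts (n = n₀ + Σ ν·ξ):
  A: 636 − 1(225.1) = 410.9
  E: 0 + 1(225.1) − 1(170.4) = 54.7
  B: 0 + 2(170.4) = 340.9
Total out = 806.4 mol; y_B = 340.9 / 806.4 = 0.4227.

0.423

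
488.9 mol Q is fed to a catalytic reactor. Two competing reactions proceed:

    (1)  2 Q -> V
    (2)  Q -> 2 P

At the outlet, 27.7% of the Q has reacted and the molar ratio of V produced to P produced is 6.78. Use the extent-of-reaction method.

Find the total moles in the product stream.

Conversion of Q: Q consumed = 0.277 × 488.9 = 135.4 mol = 2ξ₁ + 1ξ₂.
Selectivity: 1ξ₁ / (2ξ₂) = 6.78 → ξ₁ = 13.56 ξ₂.
Substitute: (2·13.56 + 1) ξ₂ = 135.4 → ξ₂ = 4.816 mol, ξ₁ = 65.3 mol.
Outlet amounts (n = n₀ + Σ ν·ξ):
  Q: 488.9 − 2(65.3) − 1(4.816) = 353.5
  V: 0 + 1(65.3) = 65.3
  P: 0 + 2(4.816) = 9.632
Total out = 353.5 + 65.3 + 9.632 = 428.4 mol.

428 mol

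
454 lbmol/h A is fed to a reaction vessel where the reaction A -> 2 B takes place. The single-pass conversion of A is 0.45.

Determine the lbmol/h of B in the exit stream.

A reacted = 0.45 × 454 = 204.3 lbmol/h; ν_A = −1, so ξ = 204.3/1 = 204.3 lbmol/h.
Outlet amounts (n = n₀ + ν ξ):
  A: 454 − 1(204.3) = 249.7
  B: 0 + 2(204.3) = 408.6

409 lbmol/h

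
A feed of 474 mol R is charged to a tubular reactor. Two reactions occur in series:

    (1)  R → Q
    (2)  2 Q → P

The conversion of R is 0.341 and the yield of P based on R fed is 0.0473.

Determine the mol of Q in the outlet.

Conversion of R: R consumed = 1ξ₁ = 0.341 × 474 → ξ₁ = 161.6 mol.
Yield of P: 1ξ₂ / 474 = 0.0473 → ξ₂ = 22.42 mol.
Outlet amounts (n = n₀ + Σ ν·ξ):
  R: 474 − 1(161.6) = 312.4
  Q: 0 + 1(161.6) − 2(22.42) = 116.8
  P: 0 + 1(22.42) = 22.42

117 mol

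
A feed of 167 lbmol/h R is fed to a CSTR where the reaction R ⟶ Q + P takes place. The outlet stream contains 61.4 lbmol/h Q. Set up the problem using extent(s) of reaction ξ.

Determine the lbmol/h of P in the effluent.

For Q: n = n₀ + 1ξ → 61.4 = 0 + 1ξ, giving ξ = 61.4 lbmol/h.
Outlet amounts (n = n₀ + ν ξ):
  R: 167 − 1(61.4) = 105.6
  Q: 0 + 1(61.4) = 61.4
  P: 0 + 1(61.4) = 61.4

61.4 lbmol/h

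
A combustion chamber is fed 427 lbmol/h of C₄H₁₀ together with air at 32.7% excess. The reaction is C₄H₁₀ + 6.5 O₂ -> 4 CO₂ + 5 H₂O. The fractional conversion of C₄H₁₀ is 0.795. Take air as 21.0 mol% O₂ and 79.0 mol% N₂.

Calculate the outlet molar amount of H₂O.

Stoichiometric O₂ = 6.5 × 427 = 2776 lbmol/h; O₂ fed = 2776 × 1.327 = 3683 lbmol/h.
N₂ fed = 3683 × 79/21 = 13860 lbmol/h.
Fuel reacted = 0.795 × 427 → ξ = 339.5 lbmol/h.
Outlet (n = n₀ + ν ξ):
  C₄H₁₀: 427 − 1(339.5) = 87.53
  O₂: 3683 − 6.5(339.5) = 1477
  N₂: 13860 (inert)
  CO₂: 0 + 4(339.5) = 1358
  H₂O: 0 + 5(339.5) = 1697

1700 lbmol/h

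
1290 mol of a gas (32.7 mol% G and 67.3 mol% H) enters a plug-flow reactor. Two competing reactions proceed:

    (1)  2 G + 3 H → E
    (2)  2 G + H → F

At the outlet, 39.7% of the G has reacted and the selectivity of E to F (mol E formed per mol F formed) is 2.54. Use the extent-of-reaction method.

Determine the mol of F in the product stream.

23.7 mol

Conversion of G: G consumed = 0.397 × 421.8 = 167.5 mol = 2ξ₁ + 2ξ₂.
Selectivity: 1ξ₁ / (1ξ₂) = 2.54 → ξ₁ = 2.54 ξ₂.
Substitute: (2·2.54 + 2) ξ₂ = 167.5 → ξ₂ = 23.65 mol, ξ₁ = 60.08 mol.
Outlet amounts (n = n₀ + Σ ν·ξ):
  G: 421.8 − 2(60.08) − 2(23.65) = 254.4
  H: 868.2 − 3(60.08) − 1(23.65) = 664.3
  E: 0 + 1(60.08) = 60.08
  F: 0 + 1(23.65) = 23.65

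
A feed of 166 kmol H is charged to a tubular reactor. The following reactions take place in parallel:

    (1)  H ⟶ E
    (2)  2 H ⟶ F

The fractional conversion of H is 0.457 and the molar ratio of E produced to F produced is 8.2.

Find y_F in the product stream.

0.0469

Conversion of H: H consumed = 0.457 × 166 = 75.86 kmol = 1ξ₁ + 2ξ₂.
Selectivity: 1ξ₁ / (1ξ₂) = 8.2 → ξ₁ = 8.2 ξ₂.
Substitute: (1·8.2 + 2) ξ₂ = 75.86 → ξ₂ = 7.437 kmol, ξ₁ = 60.99 kmol.
Outlet amounts (n = n₀ + Σ ν·ξ):
  H: 166 − 1(60.99) − 2(7.437) = 90.14
  E: 0 + 1(60.99) = 60.99
  F: 0 + 1(7.437) = 7.437
Total out = 158.6 kmol; y_F = 7.437 / 158.6 = 0.04691.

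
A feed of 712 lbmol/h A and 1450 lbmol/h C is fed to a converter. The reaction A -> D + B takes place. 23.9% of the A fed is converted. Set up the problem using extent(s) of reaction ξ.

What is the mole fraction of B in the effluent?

A reacted = 0.239 × 712 = 170.2 lbmol/h; ν_A = −1, so ξ = 170.2/1 = 170.2 lbmol/h.
Outlet amounts (n = n₀ + ν ξ):
  A: 712 − 1(170.2) = 541.8
  D: 0 + 1(170.2) = 170.2
  B: 0 + 1(170.2) = 170.2
  C: 1450 (inert)
Total out = 2332 lbmol/h; y_B = 170.2 / 2332 = 0.07297.

0.073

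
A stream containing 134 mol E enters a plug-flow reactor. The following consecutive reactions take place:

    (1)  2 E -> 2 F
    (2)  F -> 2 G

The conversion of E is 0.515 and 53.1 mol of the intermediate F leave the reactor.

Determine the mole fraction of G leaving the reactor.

Conversion of E: E consumed = 2ξ₁ = 0.515 × 134 → ξ₁ = 34.51 mol.
F balance: n_F = 0 + 2ξ₁ − 1ξ₂ = 53.1 → ξ₂ = (2·34.51 − 53.1)/1 = 15.91 mol.
Outlet amounts (n = n₀ + Σ ν·ξ):
  E: 134 − 2(34.51) = 64.99
  F: 0 + 2(34.51) − 1(15.91) = 53.1
  G: 0 + 2(15.91) = 31.82
Total out = 149.9 mol; y_G = 31.82 / 149.9 = 0.2123.

0.212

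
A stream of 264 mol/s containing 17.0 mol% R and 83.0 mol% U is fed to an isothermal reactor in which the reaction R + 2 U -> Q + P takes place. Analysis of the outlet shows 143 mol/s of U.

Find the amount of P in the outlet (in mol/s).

38.1 mol/s

For U: n = n₀ − 2ξ → 143 = 219.1 − 2ξ, giving ξ = 38.06 mol/s.
Outlet amounts (n = n₀ + ν ξ):
  R: 44.88 − 1(38.06) = 6.82
  U: 219.1 − 2(38.06) = 143
  Q: 0 + 1(38.06) = 38.06
  P: 0 + 1(38.06) = 38.06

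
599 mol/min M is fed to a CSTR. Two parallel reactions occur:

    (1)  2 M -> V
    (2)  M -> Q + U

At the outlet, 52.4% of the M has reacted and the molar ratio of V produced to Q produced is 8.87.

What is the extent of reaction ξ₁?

ξ₁ = 149 mol/min

Conversion of M: M consumed = 0.524 × 599 = 313.9 mol/min = 2ξ₁ + 1ξ₂.
Selectivity: 1ξ₁ / (1ξ₂) = 8.87 → ξ₁ = 8.87 ξ₂.
Substitute: (2·8.87 + 1) ξ₂ = 313.9 → ξ₂ = 16.75 mol/min, ξ₁ = 148.6 mol/min.
Outlet amounts (n = n₀ + Σ ν·ξ):
  M: 599 − 2(148.6) − 1(16.75) = 285.1
  V: 0 + 1(148.6) = 148.6
  Q: 0 + 1(16.75) = 16.75
  U: 0 + 1(16.75) = 16.75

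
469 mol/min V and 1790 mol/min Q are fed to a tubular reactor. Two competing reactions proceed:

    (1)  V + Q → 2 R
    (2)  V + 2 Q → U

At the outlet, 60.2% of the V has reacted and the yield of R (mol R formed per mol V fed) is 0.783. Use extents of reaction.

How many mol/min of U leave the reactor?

Yield of R: 2ξ₁ / 469 = 0.783 → ξ₁ = 183.6 mol/min.
Conversion of V: 1ξ₁ + 1ξ₂ = 0.602 × 469 = 282.3 → ξ₂ = 98.72 mol/min.
Outlet amounts (n = n₀ + Σ ν·ξ):
  V: 469 − 1(183.6) − 1(98.72) = 186.7
  Q: 1790 − 1(183.6) − 2(98.72) = 1409
  R: 0 + 2(183.6) = 367.2
  U: 0 + 1(98.72) = 98.72

98.7 mol/min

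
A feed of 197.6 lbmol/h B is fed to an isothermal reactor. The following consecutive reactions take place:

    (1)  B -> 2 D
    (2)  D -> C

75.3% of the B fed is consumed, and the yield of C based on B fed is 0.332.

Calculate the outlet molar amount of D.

232 lbmol/h

Conversion of B: B consumed = 1ξ₁ = 0.753 × 197.6 → ξ₁ = 148.8 lbmol/h.
Yield of C: 1ξ₂ / 197.6 = 0.332 → ξ₂ = 65.6 lbmol/h.
Outlet amounts (n = n₀ + Σ ν·ξ):
  B: 197.6 − 1(148.8) = 48.81
  D: 0 + 2(148.8) − 1(65.6) = 232
  C: 0 + 1(65.6) = 65.6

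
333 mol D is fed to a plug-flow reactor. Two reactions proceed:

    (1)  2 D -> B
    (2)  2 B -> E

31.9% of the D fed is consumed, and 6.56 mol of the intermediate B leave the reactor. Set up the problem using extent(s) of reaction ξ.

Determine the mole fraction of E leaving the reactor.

Conversion of D: D consumed = 2ξ₁ = 0.319 × 333 → ξ₁ = 53.11 mol.
B balance: n_B = 0 + 1ξ₁ − 2ξ₂ = 6.56 → ξ₂ = (1·53.11 − 6.56)/2 = 23.28 mol.
Outlet amounts (n = n₀ + Σ ν·ξ):
  D: 333 − 2(53.11) = 226.8
  B: 0 + 1(53.11) − 2(23.28) = 6.56
  E: 0 + 1(23.28) = 23.28
Total out = 256.6 mol; y_E = 23.28 / 256.6 = 0.09071.

0.0907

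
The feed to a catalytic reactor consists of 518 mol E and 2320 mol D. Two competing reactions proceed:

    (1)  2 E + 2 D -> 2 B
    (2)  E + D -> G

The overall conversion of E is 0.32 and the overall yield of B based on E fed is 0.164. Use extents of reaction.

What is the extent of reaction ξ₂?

ξ₂ = 80.8 mol

Yield of B: 2ξ₁ / 518 = 0.164 → ξ₁ = 42.48 mol.
Conversion of E: 2ξ₁ + 1ξ₂ = 0.32 × 518 = 165.8 → ξ₂ = 80.81 mol.
Outlet amounts (n = n₀ + Σ ν·ξ):
  E: 518 − 2(42.48) − 1(80.81) = 352.2
  D: 2320 − 2(42.48) − 1(80.81) = 2154
  B: 0 + 2(42.48) = 84.95
  G: 0 + 1(80.81) = 80.81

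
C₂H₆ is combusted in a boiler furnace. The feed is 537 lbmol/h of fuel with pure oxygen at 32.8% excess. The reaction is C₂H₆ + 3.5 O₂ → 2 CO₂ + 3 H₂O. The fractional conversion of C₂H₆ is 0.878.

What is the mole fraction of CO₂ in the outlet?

0.288

Stoichiometric O₂ = 3.5 × 537 = 1880 lbmol/h; O₂ fed = 1880 × 1.328 = 2496 lbmol/h.
Fuel reacted = 0.878 × 537 → ξ = 471.5 lbmol/h.
Outlet (n = n₀ + ν ξ):
  C₂H₆: 537 − 1(471.5) = 65.51
  O₂: 2496 − 3.5(471.5) = 845.8
  CO₂: 0 + 2(471.5) = 943
  H₂O: 0 + 3(471.5) = 1414
Total out = 3269 lbmol/h; y_CO₂ = 943 / 3269 = 0.2885.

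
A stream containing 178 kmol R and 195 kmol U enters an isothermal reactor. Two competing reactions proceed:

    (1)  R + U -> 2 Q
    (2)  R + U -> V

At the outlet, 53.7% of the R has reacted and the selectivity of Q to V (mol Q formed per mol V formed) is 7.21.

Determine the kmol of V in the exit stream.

20.8 kmol

Conversion of R: R consumed = 0.537 × 178 = 95.59 kmol = 1ξ₁ + 1ξ₂.
Selectivity: 2ξ₁ / (1ξ₂) = 7.21 → ξ₁ = 3.605 ξ₂.
Substitute: (1·3.605 + 1) ξ₂ = 95.59 → ξ₂ = 20.76 kmol, ξ₁ = 74.83 kmol.
Outlet amounts (n = n₀ + Σ ν·ξ):
  R: 178 − 1(74.83) − 1(20.76) = 82.41
  U: 195 − 1(74.83) − 1(20.76) = 99.41
  Q: 0 + 2(74.83) = 149.7
  V: 0 + 1(20.76) = 20.76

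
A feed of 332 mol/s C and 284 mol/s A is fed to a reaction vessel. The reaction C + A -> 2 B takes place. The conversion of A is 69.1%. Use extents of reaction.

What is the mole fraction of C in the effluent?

0.22

A reacted = 0.691 × 284 = 196.2 mol/s; ν_A = −1, so ξ = 196.2/1 = 196.2 mol/s.
Outlet amounts (n = n₀ + ν ξ):
  C: 332 − 1(196.2) = 135.8
  A: 284 − 1(196.2) = 87.76
  B: 0 + 2(196.2) = 392.5
Total out = 616 mol/s; y_C = 135.8 / 616 = 0.2204.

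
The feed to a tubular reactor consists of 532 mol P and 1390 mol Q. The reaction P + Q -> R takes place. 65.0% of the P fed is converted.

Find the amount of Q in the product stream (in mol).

P reacted = 0.65 × 532 = 345.8 mol; ν_P = −1, so ξ = 345.8/1 = 345.8 mol.
Outlet amounts (n = n₀ + ν ξ):
  P: 532 − 1(345.8) = 186.2
  Q: 1390 − 1(345.8) = 1044
  R: 0 + 1(345.8) = 345.8

1040 mol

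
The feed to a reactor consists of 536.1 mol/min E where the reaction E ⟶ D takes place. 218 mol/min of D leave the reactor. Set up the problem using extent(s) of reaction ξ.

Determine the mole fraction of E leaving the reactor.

For D: n = n₀ + 1ξ → 218 = 0 + 1ξ, giving ξ = 218 mol/min.
Outlet amounts (n = n₀ + ν ξ):
  E: 536.1 − 1(218) = 318.1
  D: 0 + 1(218) = 218
Total out = 536.1 mol/min; y_E = 318.1 / 536.1 = 0.5934.

0.593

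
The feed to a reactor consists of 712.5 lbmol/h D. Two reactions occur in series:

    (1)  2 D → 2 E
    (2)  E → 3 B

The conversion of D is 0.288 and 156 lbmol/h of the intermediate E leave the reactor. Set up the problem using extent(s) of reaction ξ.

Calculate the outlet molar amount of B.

Conversion of D: D consumed = 2ξ₁ = 0.288 × 712.5 → ξ₁ = 102.6 lbmol/h.
E balance: n_E = 0 + 2ξ₁ − 1ξ₂ = 156 → ξ₂ = (2·102.6 − 156)/1 = 49.2 lbmol/h.
Outlet amounts (n = n₀ + Σ ν·ξ):
  D: 712.5 − 2(102.6) = 507.3
  E: 0 + 2(102.6) − 1(49.2) = 156
  B: 0 + 3(49.2) = 147.6

148 lbmol/h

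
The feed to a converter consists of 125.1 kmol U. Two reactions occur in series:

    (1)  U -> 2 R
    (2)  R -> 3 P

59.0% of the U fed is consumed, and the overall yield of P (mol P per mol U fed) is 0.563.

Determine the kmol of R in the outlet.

124 kmol

Conversion of U: U consumed = 1ξ₁ = 0.59 × 125.1 → ξ₁ = 73.81 kmol.
Yield of P: 3ξ₂ / 125.1 = 0.563 → ξ₂ = 23.48 kmol.
Outlet amounts (n = n₀ + Σ ν·ξ):
  U: 125.1 − 1(73.81) = 51.29
  R: 0 + 2(73.81) − 1(23.48) = 124.1
  P: 0 + 3(23.48) = 70.43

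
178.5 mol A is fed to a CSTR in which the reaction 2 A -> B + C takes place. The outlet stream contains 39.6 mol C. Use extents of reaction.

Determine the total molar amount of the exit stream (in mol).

178 mol

For C: n = n₀ + 1ξ → 39.6 = 0 + 1ξ, giving ξ = 39.6 mol.
Outlet amounts (n = n₀ + ν ξ):
  A: 178.5 − 2(39.6) = 99.3
  B: 0 + 1(39.6) = 39.6
  C: 0 + 1(39.6) = 39.6
Total out = 99.3 + 39.6 + 39.6 = 178.5 mol.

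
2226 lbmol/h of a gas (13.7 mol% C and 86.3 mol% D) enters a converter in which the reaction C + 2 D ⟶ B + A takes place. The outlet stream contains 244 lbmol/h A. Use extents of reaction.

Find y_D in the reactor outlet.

0.723

For A: n = n₀ + 1ξ → 244 = 0 + 1ξ, giving ξ = 244 lbmol/h.
Outlet amounts (n = n₀ + ν ξ):
  C: 305 − 1(244) = 60.96
  D: 1921 − 2(244) = 1433
  B: 0 + 1(244) = 244
  A: 0 + 1(244) = 244
Total out = 1982 lbmol/h; y_D = 1433 / 1982 = 0.723.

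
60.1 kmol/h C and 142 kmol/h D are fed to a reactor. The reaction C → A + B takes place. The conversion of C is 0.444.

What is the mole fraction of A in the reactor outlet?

C reacted = 0.444 × 60.1 = 26.68 kmol/h; ν_C = −1, so ξ = 26.68/1 = 26.68 kmol/h.
Outlet amounts (n = n₀ + ν ξ):
  C: 60.1 − 1(26.68) = 33.42
  A: 0 + 1(26.68) = 26.68
  B: 0 + 1(26.68) = 26.68
  D: 142 (inert)
Total out = 228.8 kmol/h; y_A = 26.68 / 228.8 = 0.1166.

0.117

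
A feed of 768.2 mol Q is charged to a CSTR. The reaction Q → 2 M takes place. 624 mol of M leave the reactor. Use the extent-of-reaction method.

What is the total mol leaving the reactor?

For M: n = n₀ + 2ξ → 624 = 0 + 2ξ, giving ξ = 312 mol.
Outlet amounts (n = n₀ + ν ξ):
  Q: 768.2 − 1(312) = 456.2
  M: 0 + 2(312) = 624
Total out = 456.2 + 624 = 1080 mol.

1080 mol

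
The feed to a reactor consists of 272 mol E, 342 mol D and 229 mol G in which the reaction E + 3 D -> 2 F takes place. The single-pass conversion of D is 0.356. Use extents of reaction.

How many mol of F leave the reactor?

81.2 mol

D reacted = 0.356 × 342 = 121.8 mol; ν_D = −3, so ξ = 121.8/3 = 40.58 mol.
Outlet amounts (n = n₀ + ν ξ):
  E: 272 − 1(40.58) = 231.4
  D: 342 − 3(40.58) = 220.2
  F: 0 + 2(40.58) = 81.17
  G: 229 (inert)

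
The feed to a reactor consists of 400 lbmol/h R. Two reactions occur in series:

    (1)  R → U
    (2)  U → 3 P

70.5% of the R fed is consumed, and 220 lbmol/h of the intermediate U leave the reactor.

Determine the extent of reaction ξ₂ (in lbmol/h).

Conversion of R: R consumed = 1ξ₁ = 0.705 × 400 → ξ₁ = 282 lbmol/h.
U balance: n_U = 0 + 1ξ₁ − 1ξ₂ = 220 → ξ₂ = (1·282 − 220)/1 = 62 lbmol/h.
Outlet amounts (n = n₀ + Σ ν·ξ):
  R: 400 − 1(282) = 118
  U: 0 + 1(282) − 1(62) = 220
  P: 0 + 3(62) = 186

ξ₂ = 62 lbmol/h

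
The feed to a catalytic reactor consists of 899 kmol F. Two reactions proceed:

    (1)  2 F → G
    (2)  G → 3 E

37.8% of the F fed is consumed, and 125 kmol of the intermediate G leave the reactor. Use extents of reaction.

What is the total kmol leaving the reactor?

Conversion of F: F consumed = 2ξ₁ = 0.378 × 899 → ξ₁ = 169.9 kmol.
G balance: n_G = 0 + 1ξ₁ − 1ξ₂ = 125 → ξ₂ = (1·169.9 − 125)/1 = 44.91 kmol.
Outlet amounts (n = n₀ + Σ ν·ξ):
  F: 899 − 2(169.9) = 559.2
  G: 0 + 1(169.9) − 1(44.91) = 125
  E: 0 + 3(44.91) = 134.7
Total out = 559.2 + 125 + 134.7 = 818.9 kmol.

819 kmol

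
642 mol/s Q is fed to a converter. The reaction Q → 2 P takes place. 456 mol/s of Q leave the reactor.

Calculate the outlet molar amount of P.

For Q: n = n₀ − 1ξ → 456 = 642 − 1ξ, giving ξ = 186 mol/s.
Outlet amounts (n = n₀ + ν ξ):
  Q: 642 − 1(186) = 456
  P: 0 + 2(186) = 372

372 mol/s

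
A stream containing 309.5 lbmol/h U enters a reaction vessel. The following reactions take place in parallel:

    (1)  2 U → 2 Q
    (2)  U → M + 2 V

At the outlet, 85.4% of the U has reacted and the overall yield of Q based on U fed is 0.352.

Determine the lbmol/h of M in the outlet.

155 lbmol/h

Yield of Q: 2ξ₁ / 309.5 = 0.352 → ξ₁ = 54.47 lbmol/h.
Conversion of U: 2ξ₁ + 1ξ₂ = 0.854 × 309.5 = 264.3 → ξ₂ = 155.4 lbmol/h.
Outlet amounts (n = n₀ + Σ ν·ξ):
  U: 309.5 − 2(54.47) − 1(155.4) = 45.19
  Q: 0 + 2(54.47) = 108.9
  M: 0 + 1(155.4) = 155.4
  V: 0 + 2(155.4) = 310.7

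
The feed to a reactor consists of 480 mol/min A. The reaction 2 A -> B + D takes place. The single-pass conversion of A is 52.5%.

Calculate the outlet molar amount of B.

A reacted = 0.525 × 480 = 252 mol/min; ν_A = −2, so ξ = 252/2 = 126 mol/min.
Outlet amounts (n = n₀ + ν ξ):
  A: 480 − 2(126) = 228
  B: 0 + 1(126) = 126
  D: 0 + 1(126) = 126

126 mol/min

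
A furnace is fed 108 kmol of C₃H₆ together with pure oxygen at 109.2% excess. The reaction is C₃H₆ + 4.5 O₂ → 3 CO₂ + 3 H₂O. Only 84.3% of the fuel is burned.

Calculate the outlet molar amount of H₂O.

Stoichiometric O₂ = 4.5 × 108 = 486 kmol; O₂ fed = 486 × 2.092 = 1017 kmol.
Fuel reacted = 0.843 × 108 → ξ = 91.04 kmol.
Outlet (n = n₀ + ν ξ):
  C₃H₆: 108 − 1(91.04) = 16.96
  O₂: 1017 − 4.5(91.04) = 607
  CO₂: 0 + 3(91.04) = 273.1
  H₂O: 0 + 3(91.04) = 273.1

273 kmol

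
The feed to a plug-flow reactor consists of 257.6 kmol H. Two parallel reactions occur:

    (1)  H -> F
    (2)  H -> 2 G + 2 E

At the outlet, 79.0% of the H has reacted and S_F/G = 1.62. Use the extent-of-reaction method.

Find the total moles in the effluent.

402 kmol

Conversion of H: H consumed = 0.79 × 257.6 = 203.5 kmol = 1ξ₁ + 1ξ₂.
Selectivity: 1ξ₁ / (2ξ₂) = 1.62 → ξ₁ = 3.24 ξ₂.
Substitute: (1·3.24 + 1) ξ₂ = 203.5 → ξ₂ = 48 kmol, ξ₁ = 155.5 kmol.
Outlet amounts (n = n₀ + Σ ν·ξ):
  H: 257.6 − 1(155.5) − 1(48) = 54.1
  F: 0 + 1(155.5) = 155.5
  G: 0 + 2(48) = 95.99
  E: 0 + 2(48) = 95.99
Total out = 54.1 + 155.5 + 95.99 + 95.99 = 401.6 kmol.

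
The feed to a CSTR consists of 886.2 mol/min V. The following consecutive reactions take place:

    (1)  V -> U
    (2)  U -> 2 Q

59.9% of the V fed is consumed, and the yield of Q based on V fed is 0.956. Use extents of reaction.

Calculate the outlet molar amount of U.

Conversion of V: V consumed = 1ξ₁ = 0.599 × 886.2 → ξ₁ = 530.8 mol/min.
Yield of Q: 2ξ₂ / 886.2 = 0.956 → ξ₂ = 423.6 mol/min.
Outlet amounts (n = n₀ + Σ ν·ξ):
  V: 886.2 − 1(530.8) = 355.4
  U: 0 + 1(530.8) − 1(423.6) = 107.2
  Q: 0 + 2(423.6) = 847.2

107 mol/min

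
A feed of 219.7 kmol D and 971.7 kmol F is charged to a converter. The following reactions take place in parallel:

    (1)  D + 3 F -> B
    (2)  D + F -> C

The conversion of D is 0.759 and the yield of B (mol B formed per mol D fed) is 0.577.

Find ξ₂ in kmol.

ξ₂ = 40 kmol

Yield of B: 1ξ₁ / 219.7 = 0.577 → ξ₁ = 126.8 kmol.
Conversion of D: 1ξ₁ + 1ξ₂ = 0.759 × 219.7 = 166.8 → ξ₂ = 39.99 kmol.
Outlet amounts (n = n₀ + Σ ν·ξ):
  D: 219.7 − 1(126.8) − 1(39.99) = 52.95
  F: 971.7 − 3(126.8) − 1(39.99) = 551.4
  B: 0 + 1(126.8) = 126.8
  C: 0 + 1(39.99) = 39.99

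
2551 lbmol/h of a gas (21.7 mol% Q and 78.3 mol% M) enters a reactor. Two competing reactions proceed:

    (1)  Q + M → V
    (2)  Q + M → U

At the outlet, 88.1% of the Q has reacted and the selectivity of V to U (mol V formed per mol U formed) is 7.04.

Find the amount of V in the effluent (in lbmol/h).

427 lbmol/h

Conversion of Q: Q consumed = 0.881 × 553.6 = 487.7 lbmol/h = 1ξ₁ + 1ξ₂.
Selectivity: 1ξ₁ / (1ξ₂) = 7.04 → ξ₁ = 7.04 ξ₂.
Substitute: (1·7.04 + 1) ξ₂ = 487.7 → ξ₂ = 60.66 lbmol/h, ξ₁ = 427 lbmol/h.
Outlet amounts (n = n₀ + Σ ν·ξ):
  Q: 553.6 − 1(427) − 1(60.66) = 65.87
  M: 1997 − 1(427) − 1(60.66) = 1510
  V: 0 + 1(427) = 427
  U: 0 + 1(60.66) = 60.66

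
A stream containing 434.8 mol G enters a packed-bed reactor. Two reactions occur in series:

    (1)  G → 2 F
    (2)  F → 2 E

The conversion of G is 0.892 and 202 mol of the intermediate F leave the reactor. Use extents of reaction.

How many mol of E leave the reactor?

Conversion of G: G consumed = 1ξ₁ = 0.892 × 434.8 → ξ₁ = 387.8 mol.
F balance: n_F = 0 + 2ξ₁ − 1ξ₂ = 202 → ξ₂ = (2·387.8 − 202)/1 = 573.7 mol.
Outlet amounts (n = n₀ + Σ ν·ξ):
  G: 434.8 − 1(387.8) = 46.96
  F: 0 + 2(387.8) − 1(573.7) = 202
  E: 0 + 2(573.7) = 1147

1150 mol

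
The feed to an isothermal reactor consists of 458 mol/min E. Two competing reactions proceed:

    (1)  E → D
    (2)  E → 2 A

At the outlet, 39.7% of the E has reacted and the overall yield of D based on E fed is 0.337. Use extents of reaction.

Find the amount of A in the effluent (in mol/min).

Yield of D: 1ξ₁ / 458 = 0.337 → ξ₁ = 154.3 mol/min.
Conversion of E: 1ξ₁ + 1ξ₂ = 0.397 × 458 = 181.8 → ξ₂ = 27.48 mol/min.
Outlet amounts (n = n₀ + Σ ν·ξ):
  E: 458 − 1(154.3) − 1(27.48) = 276.2
  D: 0 + 1(154.3) = 154.3
  A: 0 + 2(27.48) = 54.96

55 mol/min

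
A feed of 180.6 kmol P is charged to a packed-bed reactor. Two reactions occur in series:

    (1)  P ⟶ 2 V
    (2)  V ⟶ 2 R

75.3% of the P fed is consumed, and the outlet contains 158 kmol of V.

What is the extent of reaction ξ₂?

Conversion of P: P consumed = 1ξ₁ = 0.753 × 180.6 → ξ₁ = 136 kmol.
V balance: n_V = 0 + 2ξ₁ − 1ξ₂ = 158 → ξ₂ = (2·136 − 158)/1 = 114 kmol.
Outlet amounts (n = n₀ + Σ ν·ξ):
  P: 180.6 − 1(136) = 44.61
  V: 0 + 2(136) − 1(114) = 158
  R: 0 + 2(114) = 228

ξ₂ = 114 kmol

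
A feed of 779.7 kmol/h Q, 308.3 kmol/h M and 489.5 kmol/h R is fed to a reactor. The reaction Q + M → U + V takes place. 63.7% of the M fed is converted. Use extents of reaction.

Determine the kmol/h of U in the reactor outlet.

196 kmol/h

M reacted = 0.637 × 308.3 = 196.4 kmol/h; ν_M = −1, so ξ = 196.4/1 = 196.4 kmol/h.
Outlet amounts (n = n₀ + ν ξ):
  Q: 779.7 − 1(196.4) = 583.3
  M: 308.3 − 1(196.4) = 111.9
  U: 0 + 1(196.4) = 196.4
  V: 0 + 1(196.4) = 196.4
  R: 489.5 (inert)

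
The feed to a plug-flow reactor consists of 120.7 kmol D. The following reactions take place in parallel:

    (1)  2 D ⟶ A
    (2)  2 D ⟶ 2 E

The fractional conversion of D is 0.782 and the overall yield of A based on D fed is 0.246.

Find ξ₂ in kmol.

Yield of A: 1ξ₁ / 120.7 = 0.246 → ξ₁ = 29.69 kmol.
Conversion of D: 2ξ₁ + 2ξ₂ = 0.782 × 120.7 = 94.39 → ξ₂ = 17.5 kmol.
Outlet amounts (n = n₀ + Σ ν·ξ):
  D: 120.7 − 2(29.69) − 2(17.5) = 26.31
  A: 0 + 1(29.69) = 29.69
  E: 0 + 2(17.5) = 35

ξ₂ = 17.5 kmol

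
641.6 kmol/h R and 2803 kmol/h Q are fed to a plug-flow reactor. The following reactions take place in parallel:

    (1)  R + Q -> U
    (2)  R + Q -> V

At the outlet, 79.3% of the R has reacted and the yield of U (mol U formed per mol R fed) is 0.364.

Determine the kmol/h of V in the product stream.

Yield of U: 1ξ₁ / 641.6 = 0.364 → ξ₁ = 233.5 kmol/h.
Conversion of R: 1ξ₁ + 1ξ₂ = 0.793 × 641.6 = 508.8 → ξ₂ = 275.2 kmol/h.
Outlet amounts (n = n₀ + Σ ν·ξ):
  R: 641.6 − 1(233.5) − 1(275.2) = 132.8
  Q: 2803 − 1(233.5) − 1(275.2) = 2294
  U: 0 + 1(233.5) = 233.5
  V: 0 + 1(275.2) = 275.2

275 kmol/h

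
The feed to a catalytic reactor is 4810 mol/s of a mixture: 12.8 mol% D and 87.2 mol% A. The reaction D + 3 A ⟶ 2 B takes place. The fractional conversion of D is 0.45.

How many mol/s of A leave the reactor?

D reacted = 0.45 × 615.7 = 277.1 mol/s; ν_D = −1, so ξ = 277.1/1 = 277.1 mol/s.
Outlet amounts (n = n₀ + ν ξ):
  D: 615.7 − 1(277.1) = 338.6
  A: 4194 − 3(277.1) = 3363
  B: 0 + 2(277.1) = 554.1

3360 mol/s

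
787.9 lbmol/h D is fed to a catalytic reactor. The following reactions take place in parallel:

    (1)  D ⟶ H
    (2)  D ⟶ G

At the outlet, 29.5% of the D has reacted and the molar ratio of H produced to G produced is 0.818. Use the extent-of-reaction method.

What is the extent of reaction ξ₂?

ξ₂ = 128 lbmol/h

Conversion of D: D consumed = 0.295 × 787.9 = 232.4 lbmol/h = 1ξ₁ + 1ξ₂.
Selectivity: 1ξ₁ / (1ξ₂) = 0.818 → ξ₁ = 0.818 ξ₂.
Substitute: (1·0.818 + 1) ξ₂ = 232.4 → ξ₂ = 127.8 lbmol/h, ξ₁ = 104.6 lbmol/h.
Outlet amounts (n = n₀ + Σ ν·ξ):
  D: 787.9 − 1(104.6) − 1(127.8) = 555.5
  H: 0 + 1(104.6) = 104.6
  G: 0 + 1(127.8) = 127.8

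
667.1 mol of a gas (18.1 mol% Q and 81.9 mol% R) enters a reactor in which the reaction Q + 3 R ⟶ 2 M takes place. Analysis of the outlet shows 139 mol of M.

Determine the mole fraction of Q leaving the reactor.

0.097

For M: n = n₀ + 2ξ → 139 = 0 + 2ξ, giving ξ = 69.5 mol.
Outlet amounts (n = n₀ + ν ξ):
  Q: 120.7 − 1(69.5) = 51.25
  R: 546.4 − 3(69.5) = 337.9
  M: 0 + 2(69.5) = 139
Total out = 528.1 mol; y_Q = 51.25 / 528.1 = 0.09704.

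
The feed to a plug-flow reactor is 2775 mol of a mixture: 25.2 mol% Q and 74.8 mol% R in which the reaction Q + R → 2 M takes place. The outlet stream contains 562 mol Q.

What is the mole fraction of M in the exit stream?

For Q: n = n₀ − 1ξ → 562 = 699.3 − 1ξ, giving ξ = 137.3 mol.
Outlet amounts (n = n₀ + ν ξ):
  Q: 699.3 − 1(137.3) = 562
  R: 2076 − 1(137.3) = 1938
  M: 0 + 2(137.3) = 274.6
Total out = 2775 mol; y_M = 274.6 / 2775 = 0.09895.

0.099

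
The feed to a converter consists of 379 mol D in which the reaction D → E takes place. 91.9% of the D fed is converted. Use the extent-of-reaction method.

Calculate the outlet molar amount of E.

D reacted = 0.919 × 379 = 348.3 mol; ν_D = −1, so ξ = 348.3/1 = 348.3 mol.
Outlet amounts (n = n₀ + ν ξ):
  D: 379 − 1(348.3) = 30.7
  E: 0 + 1(348.3) = 348.3

348 mol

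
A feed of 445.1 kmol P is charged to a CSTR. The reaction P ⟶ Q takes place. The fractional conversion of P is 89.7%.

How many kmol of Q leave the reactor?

399 kmol

P reacted = 0.897 × 445.1 = 399.3 kmol; ν_P = −1, so ξ = 399.3/1 = 399.3 kmol.
Outlet amounts (n = n₀ + ν ξ):
  P: 445.1 − 1(399.3) = 45.85
  Q: 0 + 1(399.3) = 399.3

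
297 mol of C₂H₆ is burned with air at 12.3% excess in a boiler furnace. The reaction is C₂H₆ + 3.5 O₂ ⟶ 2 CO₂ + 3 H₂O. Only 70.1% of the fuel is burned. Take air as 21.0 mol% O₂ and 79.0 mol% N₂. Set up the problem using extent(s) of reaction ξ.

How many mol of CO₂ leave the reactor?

416 mol

Stoichiometric O₂ = 3.5 × 297 = 1040 mol; O₂ fed = 1040 × 1.123 = 1167 mol.
N₂ fed = 1167 × 79/21 = 4391 mol.
Fuel reacted = 0.701 × 297 → ξ = 208.2 mol.
Outlet (n = n₀ + ν ξ):
  C₂H₆: 297 − 1(208.2) = 88.8
  O₂: 1167 − 3.5(208.2) = 438.7
  N₂: 4391 (inert)
  CO₂: 0 + 2(208.2) = 416.4
  H₂O: 0 + 3(208.2) = 624.6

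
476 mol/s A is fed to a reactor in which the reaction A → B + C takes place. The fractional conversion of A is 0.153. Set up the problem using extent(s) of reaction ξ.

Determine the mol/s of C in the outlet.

72.8 mol/s

A reacted = 0.153 × 476 = 72.83 mol/s; ν_A = −1, so ξ = 72.83/1 = 72.83 mol/s.
Outlet amounts (n = n₀ + ν ξ):
  A: 476 − 1(72.83) = 403.2
  B: 0 + 1(72.83) = 72.83
  C: 0 + 1(72.83) = 72.83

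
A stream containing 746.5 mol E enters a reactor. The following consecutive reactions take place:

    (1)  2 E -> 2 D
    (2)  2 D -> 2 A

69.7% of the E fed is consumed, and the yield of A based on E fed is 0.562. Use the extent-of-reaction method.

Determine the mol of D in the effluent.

Conversion of E: E consumed = 2ξ₁ = 0.697 × 746.5 → ξ₁ = 260.2 mol.
Yield of A: 2ξ₂ / 746.5 = 0.562 → ξ₂ = 209.8 mol.
Outlet amounts (n = n₀ + Σ ν·ξ):
  E: 746.5 − 2(260.2) = 226.2
  D: 0 + 2(260.2) − 2(209.8) = 100.8
  A: 0 + 2(209.8) = 419.5

101 mol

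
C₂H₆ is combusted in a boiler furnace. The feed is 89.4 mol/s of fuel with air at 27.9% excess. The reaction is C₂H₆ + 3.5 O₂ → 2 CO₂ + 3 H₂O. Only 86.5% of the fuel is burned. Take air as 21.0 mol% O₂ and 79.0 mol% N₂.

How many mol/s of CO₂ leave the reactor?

155 mol/s

Stoichiometric O₂ = 3.5 × 89.4 = 312.9 mol/s; O₂ fed = 312.9 × 1.279 = 400.2 mol/s.
N₂ fed = 400.2 × 79/21 = 1506 mol/s.
Fuel reacted = 0.865 × 89.4 → ξ = 77.33 mol/s.
Outlet (n = n₀ + ν ξ):
  C₂H₆: 89.4 − 1(77.33) = 12.07
  O₂: 400.2 − 3.5(77.33) = 129.5
  N₂: 1506 (inert)
  CO₂: 0 + 2(77.33) = 154.7
  H₂O: 0 + 3(77.33) = 232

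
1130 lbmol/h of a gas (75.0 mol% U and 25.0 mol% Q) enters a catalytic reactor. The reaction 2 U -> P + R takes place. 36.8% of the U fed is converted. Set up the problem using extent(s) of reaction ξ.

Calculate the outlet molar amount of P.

U reacted = 0.368 × 847.5 = 311.9 lbmol/h; ν_U = −2, so ξ = 311.9/2 = 155.9 lbmol/h.
Outlet amounts (n = n₀ + ν ξ):
  U: 847.5 − 2(155.9) = 535.6
  P: 0 + 1(155.9) = 155.9
  R: 0 + 1(155.9) = 155.9
  Q: 282.5 (inert)

156 lbmol/h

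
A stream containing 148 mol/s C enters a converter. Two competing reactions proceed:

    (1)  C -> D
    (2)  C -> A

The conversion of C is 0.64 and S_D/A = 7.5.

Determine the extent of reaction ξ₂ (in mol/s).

Conversion of C: C consumed = 0.64 × 148 = 94.72 mol/s = 1ξ₁ + 1ξ₂.
Selectivity: 1ξ₁ / (1ξ₂) = 7.5 → ξ₁ = 7.5 ξ₂.
Substitute: (1·7.5 + 1) ξ₂ = 94.72 → ξ₂ = 11.14 mol/s, ξ₁ = 83.58 mol/s.
Outlet amounts (n = n₀ + Σ ν·ξ):
  C: 148 − 1(83.58) − 1(11.14) = 53.28
  D: 0 + 1(83.58) = 83.58
  A: 0 + 1(11.14) = 11.14

ξ₂ = 11.1 mol/s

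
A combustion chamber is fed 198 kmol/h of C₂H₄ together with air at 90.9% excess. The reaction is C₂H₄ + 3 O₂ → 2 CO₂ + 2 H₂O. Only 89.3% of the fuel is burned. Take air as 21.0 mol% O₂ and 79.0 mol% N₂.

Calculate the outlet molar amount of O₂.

604 kmol/h

Stoichiometric O₂ = 3 × 198 = 594 kmol/h; O₂ fed = 594 × 1.909 = 1134 kmol/h.
N₂ fed = 1134 × 79/21 = 4266 kmol/h.
Fuel reacted = 0.893 × 198 → ξ = 176.8 kmol/h.
Outlet (n = n₀ + ν ξ):
  C₂H₄: 198 − 1(176.8) = 21.19
  O₂: 1134 − 3(176.8) = 603.5
  N₂: 4266 (inert)
  CO₂: 0 + 2(176.8) = 353.6
  H₂O: 0 + 2(176.8) = 353.6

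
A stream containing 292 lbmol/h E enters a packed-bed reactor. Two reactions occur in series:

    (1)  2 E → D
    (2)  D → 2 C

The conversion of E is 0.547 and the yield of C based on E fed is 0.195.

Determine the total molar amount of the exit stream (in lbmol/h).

Conversion of E: E consumed = 2ξ₁ = 0.547 × 292 → ξ₁ = 79.86 lbmol/h.
Yield of C: 2ξ₂ / 292 = 0.195 → ξ₂ = 28.47 lbmol/h.
Outlet amounts (n = n₀ + Σ ν·ξ):
  E: 292 − 2(79.86) = 132.3
  D: 0 + 1(79.86) − 1(28.47) = 51.39
  C: 0 + 2(28.47) = 56.94
Total out = 132.3 + 51.39 + 56.94 = 240.6 lbmol/h.

241 lbmol/h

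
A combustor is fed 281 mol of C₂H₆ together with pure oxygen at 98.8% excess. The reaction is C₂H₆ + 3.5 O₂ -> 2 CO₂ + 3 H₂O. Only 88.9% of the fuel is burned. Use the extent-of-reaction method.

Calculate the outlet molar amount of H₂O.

749 mol

Stoichiometric O₂ = 3.5 × 281 = 983.5 mol; O₂ fed = 983.5 × 1.988 = 1955 mol.
Fuel reacted = 0.889 × 281 → ξ = 249.8 mol.
Outlet (n = n₀ + ν ξ):
  C₂H₆: 281 − 1(249.8) = 31.19
  O₂: 1955 − 3.5(249.8) = 1081
  CO₂: 0 + 2(249.8) = 499.6
  H₂O: 0 + 3(249.8) = 749.4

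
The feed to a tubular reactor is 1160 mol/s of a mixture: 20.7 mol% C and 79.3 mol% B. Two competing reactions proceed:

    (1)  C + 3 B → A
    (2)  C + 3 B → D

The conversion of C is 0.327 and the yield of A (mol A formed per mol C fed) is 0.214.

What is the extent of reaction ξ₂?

ξ₂ = 27.1 mol/s

Yield of A: 1ξ₁ / 240.1 = 0.214 → ξ₁ = 51.39 mol/s.
Conversion of C: 1ξ₁ + 1ξ₂ = 0.327 × 240.1 = 78.52 → ξ₂ = 27.13 mol/s.
Outlet amounts (n = n₀ + Σ ν·ξ):
  C: 240.1 − 1(51.39) − 1(27.13) = 161.6
  B: 919.9 − 3(51.39) − 3(27.13) = 684.3
  A: 0 + 1(51.39) = 51.39
  D: 0 + 1(27.13) = 27.13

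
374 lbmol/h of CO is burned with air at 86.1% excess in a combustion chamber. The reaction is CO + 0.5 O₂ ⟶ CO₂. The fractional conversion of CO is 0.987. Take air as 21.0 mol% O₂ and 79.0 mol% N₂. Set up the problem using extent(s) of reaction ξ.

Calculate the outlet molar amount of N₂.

1310 lbmol/h

Stoichiometric O₂ = 0.5 × 374 = 187 lbmol/h; O₂ fed = 187 × 1.861 = 348 lbmol/h.
N₂ fed = 348 × 79/21 = 1309 lbmol/h.
Fuel reacted = 0.987 × 374 → ξ = 369.1 lbmol/h.
Outlet (n = n₀ + ν ξ):
  CO: 374 − 1(369.1) = 4.862
  O₂: 348 − 0.5(369.1) = 163.4
  N₂: 1309 (inert)
  CO₂: 0 + 1(369.1) = 369.1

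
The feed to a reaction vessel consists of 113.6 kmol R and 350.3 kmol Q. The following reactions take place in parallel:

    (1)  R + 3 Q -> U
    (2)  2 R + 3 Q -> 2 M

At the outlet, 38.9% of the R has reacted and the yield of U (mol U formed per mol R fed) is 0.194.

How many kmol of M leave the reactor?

22.2 kmol

Yield of U: 1ξ₁ / 113.6 = 0.194 → ξ₁ = 22.04 kmol.
Conversion of R: 1ξ₁ + 2ξ₂ = 0.389 × 113.6 = 44.19 → ξ₂ = 11.08 kmol.
Outlet amounts (n = n₀ + Σ ν·ξ):
  R: 113.6 − 1(22.04) − 2(11.08) = 69.41
  Q: 350.3 − 3(22.04) − 3(11.08) = 251
  U: 0 + 1(22.04) = 22.04
  M: 0 + 2(11.08) = 22.15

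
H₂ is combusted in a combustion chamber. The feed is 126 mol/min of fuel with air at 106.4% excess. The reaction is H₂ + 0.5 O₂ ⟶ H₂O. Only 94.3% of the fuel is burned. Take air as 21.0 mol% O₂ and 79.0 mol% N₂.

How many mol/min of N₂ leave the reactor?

Stoichiometric O₂ = 0.5 × 126 = 63 mol/min; O₂ fed = 63 × 2.064 = 130 mol/min.
N₂ fed = 130 × 79/21 = 489.2 mol/min.
Fuel reacted = 0.943 × 126 → ξ = 118.8 mol/min.
Outlet (n = n₀ + ν ξ):
  H₂: 126 − 1(118.8) = 7.182
  O₂: 130 − 0.5(118.8) = 70.62
  N₂: 489.2 (inert)
  H₂O: 0 + 1(118.8) = 118.8

489 mol/min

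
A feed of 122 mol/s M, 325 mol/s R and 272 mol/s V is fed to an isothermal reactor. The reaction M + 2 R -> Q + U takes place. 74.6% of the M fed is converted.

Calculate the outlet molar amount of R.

143 mol/s

M reacted = 0.746 × 122 = 91.01 mol/s; ν_M = −1, so ξ = 91.01/1 = 91.01 mol/s.
Outlet amounts (n = n₀ + ν ξ):
  M: 122 − 1(91.01) = 30.99
  R: 325 − 2(91.01) = 143
  Q: 0 + 1(91.01) = 91.01
  U: 0 + 1(91.01) = 91.01
  V: 272 (inert)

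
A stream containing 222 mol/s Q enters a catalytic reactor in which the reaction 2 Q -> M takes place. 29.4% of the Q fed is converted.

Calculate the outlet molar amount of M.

32.6 mol/s

Q reacted = 0.294 × 222 = 65.27 mol/s; ν_Q = −2, so ξ = 65.27/2 = 32.63 mol/s.
Outlet amounts (n = n₀ + ν ξ):
  Q: 222 − 2(32.63) = 156.7
  M: 0 + 1(32.63) = 32.63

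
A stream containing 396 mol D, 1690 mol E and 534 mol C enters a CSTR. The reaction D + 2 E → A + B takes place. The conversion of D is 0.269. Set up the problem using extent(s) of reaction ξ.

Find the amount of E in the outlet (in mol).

1480 mol

D reacted = 0.269 × 396 = 106.5 mol; ν_D = −1, so ξ = 106.5/1 = 106.5 mol.
Outlet amounts (n = n₀ + ν ξ):
  D: 396 − 1(106.5) = 289.5
  E: 1690 − 2(106.5) = 1477
  A: 0 + 1(106.5) = 106.5
  B: 0 + 1(106.5) = 106.5
  C: 534 (inert)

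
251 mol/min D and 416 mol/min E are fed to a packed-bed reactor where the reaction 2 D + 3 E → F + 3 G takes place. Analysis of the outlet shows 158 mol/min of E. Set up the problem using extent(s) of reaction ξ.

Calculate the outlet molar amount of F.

86 mol/min

For E: n = n₀ − 3ξ → 158 = 416 − 3ξ, giving ξ = 86 mol/min.
Outlet amounts (n = n₀ + ν ξ):
  D: 251 − 2(86) = 79
  E: 416 − 3(86) = 158
  F: 0 + 1(86) = 86
  G: 0 + 3(86) = 258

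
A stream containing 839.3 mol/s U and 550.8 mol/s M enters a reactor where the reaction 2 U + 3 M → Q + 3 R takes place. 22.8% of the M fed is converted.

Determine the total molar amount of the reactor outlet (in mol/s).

1350 mol/s

M reacted = 0.228 × 550.8 = 125.6 mol/s; ν_M = −3, so ξ = 125.6/3 = 41.86 mol/s.
Outlet amounts (n = n₀ + ν ξ):
  U: 839.3 − 2(41.86) = 755.6
  M: 550.8 − 3(41.86) = 425.2
  Q: 0 + 1(41.86) = 41.86
  R: 0 + 3(41.86) = 125.6
Total out = 755.6 + 425.2 + 41.86 + 125.6 = 1348 mol/s.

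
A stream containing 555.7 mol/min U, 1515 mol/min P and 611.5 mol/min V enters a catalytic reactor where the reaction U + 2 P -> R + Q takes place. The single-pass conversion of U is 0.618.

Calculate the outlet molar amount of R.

U reacted = 0.618 × 555.7 = 343.4 mol/min; ν_U = −1, so ξ = 343.4/1 = 343.4 mol/min.
Outlet amounts (n = n₀ + ν ξ):
  U: 555.7 − 1(343.4) = 212.3
  P: 1515 − 2(343.4) = 828.2
  R: 0 + 1(343.4) = 343.4
  Q: 0 + 1(343.4) = 343.4
  V: 611.5 (inert)

343 mol/min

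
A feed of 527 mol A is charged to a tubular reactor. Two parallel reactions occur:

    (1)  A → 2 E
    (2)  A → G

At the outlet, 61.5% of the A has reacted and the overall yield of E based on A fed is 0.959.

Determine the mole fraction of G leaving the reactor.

0.0916

Yield of E: 2ξ₁ / 527 = 0.959 → ξ₁ = 252.7 mol.
Conversion of A: 1ξ₁ + 1ξ₂ = 0.615 × 527 = 324.1 → ξ₂ = 71.41 mol.
Outlet amounts (n = n₀ + Σ ν·ξ):
  A: 527 − 1(252.7) − 1(71.41) = 202.9
  E: 0 + 2(252.7) = 505.4
  G: 0 + 1(71.41) = 71.41
Total out = 779.7 mol; y_G = 71.41 / 779.7 = 0.09158.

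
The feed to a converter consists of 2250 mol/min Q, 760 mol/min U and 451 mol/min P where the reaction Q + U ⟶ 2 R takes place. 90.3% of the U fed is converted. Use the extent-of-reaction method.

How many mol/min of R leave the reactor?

U reacted = 0.903 × 760 = 686.3 mol/min; ν_U = −1, so ξ = 686.3/1 = 686.3 mol/min.
Outlet amounts (n = n₀ + ν ξ):
  Q: 2250 − 1(686.3) = 1564
  U: 760 − 1(686.3) = 73.72
  R: 0 + 2(686.3) = 1373
  P: 451 (inert)

1370 mol/min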